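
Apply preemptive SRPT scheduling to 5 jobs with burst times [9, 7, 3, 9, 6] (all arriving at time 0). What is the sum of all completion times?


Since all jobs arrive at t=0, SRPT equals SPT ordering.
SPT order: [3, 6, 7, 9, 9]
Completion times:
  Job 1: p=3, C=3
  Job 2: p=6, C=9
  Job 3: p=7, C=16
  Job 4: p=9, C=25
  Job 5: p=9, C=34
Total completion time = 3 + 9 + 16 + 25 + 34 = 87

87


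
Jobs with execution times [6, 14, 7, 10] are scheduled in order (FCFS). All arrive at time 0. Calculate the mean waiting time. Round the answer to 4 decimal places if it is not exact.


FCFS order (as given): [6, 14, 7, 10]
Waiting times:
  Job 1: wait = 0
  Job 2: wait = 6
  Job 3: wait = 20
  Job 4: wait = 27
Sum of waiting times = 53
Average waiting time = 53/4 = 13.25

13.25


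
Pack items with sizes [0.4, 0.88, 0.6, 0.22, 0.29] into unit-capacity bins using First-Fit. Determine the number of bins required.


Place items sequentially using First-Fit:
  Item 0.4 -> new Bin 1
  Item 0.88 -> new Bin 2
  Item 0.6 -> Bin 1 (now 1.0)
  Item 0.22 -> new Bin 3
  Item 0.29 -> Bin 3 (now 0.51)
Total bins used = 3

3


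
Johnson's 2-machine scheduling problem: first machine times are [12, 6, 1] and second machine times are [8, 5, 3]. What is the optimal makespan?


Apply Johnson's rule:
  Group 1 (a <= b): [(3, 1, 3)]
  Group 2 (a > b): [(1, 12, 8), (2, 6, 5)]
Optimal job order: [3, 1, 2]
Schedule:
  Job 3: M1 done at 1, M2 done at 4
  Job 1: M1 done at 13, M2 done at 21
  Job 2: M1 done at 19, M2 done at 26
Makespan = 26

26


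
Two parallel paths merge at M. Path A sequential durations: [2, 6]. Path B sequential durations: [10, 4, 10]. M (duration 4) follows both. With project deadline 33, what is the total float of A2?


Forward pass: ES(A2) = sum of predecessors on chain A = 2
EF = ES + duration = 2 + 6 = 8
Backward pass: LF(M) = deadline = 33; LS(M) = 33 - 4 = 29
LF(A2) = LS(M) - sum(successors on chain A) = 29 - 0 = 29
LS = LF - duration = 29 - 6 = 23
Total float = LS - ES = 23 - 2 = 21

21


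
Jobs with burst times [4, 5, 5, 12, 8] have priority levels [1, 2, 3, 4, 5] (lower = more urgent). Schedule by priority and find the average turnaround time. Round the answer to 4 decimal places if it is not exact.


Sort by priority (ascending = highest first):
Order: [(1, 4), (2, 5), (3, 5), (4, 12), (5, 8)]
Completion times:
  Priority 1, burst=4, C=4
  Priority 2, burst=5, C=9
  Priority 3, burst=5, C=14
  Priority 4, burst=12, C=26
  Priority 5, burst=8, C=34
Average turnaround = 87/5 = 17.4

17.4


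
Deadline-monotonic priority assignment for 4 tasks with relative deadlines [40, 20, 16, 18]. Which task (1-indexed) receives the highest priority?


Sort tasks by relative deadline (ascending):
  Task 3: deadline = 16
  Task 4: deadline = 18
  Task 2: deadline = 20
  Task 1: deadline = 40
Priority order (highest first): [3, 4, 2, 1]
Highest priority task = 3

3


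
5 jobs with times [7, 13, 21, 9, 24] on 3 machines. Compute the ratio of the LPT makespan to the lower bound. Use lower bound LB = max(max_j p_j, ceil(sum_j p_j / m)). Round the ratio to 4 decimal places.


LPT order: [24, 21, 13, 9, 7]
Machine loads after assignment: [24, 28, 22]
LPT makespan = 28
Lower bound = max(max_job, ceil(total/3)) = max(24, 25) = 25
Ratio = 28 / 25 = 1.12

1.12


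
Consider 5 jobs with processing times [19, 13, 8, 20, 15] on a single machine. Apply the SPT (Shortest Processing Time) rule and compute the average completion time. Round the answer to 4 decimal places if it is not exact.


Sort jobs by processing time (SPT order): [8, 13, 15, 19, 20]
Compute completion times sequentially:
  Job 1: processing = 8, completes at 8
  Job 2: processing = 13, completes at 21
  Job 3: processing = 15, completes at 36
  Job 4: processing = 19, completes at 55
  Job 5: processing = 20, completes at 75
Sum of completion times = 195
Average completion time = 195/5 = 39.0

39.0


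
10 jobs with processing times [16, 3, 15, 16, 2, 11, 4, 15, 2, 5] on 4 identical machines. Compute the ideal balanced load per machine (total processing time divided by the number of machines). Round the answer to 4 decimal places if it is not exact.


Total processing time = 16 + 3 + 15 + 16 + 2 + 11 + 4 + 15 + 2 + 5 = 89
Number of machines = 4
Ideal balanced load = 89 / 4 = 22.25

22.25


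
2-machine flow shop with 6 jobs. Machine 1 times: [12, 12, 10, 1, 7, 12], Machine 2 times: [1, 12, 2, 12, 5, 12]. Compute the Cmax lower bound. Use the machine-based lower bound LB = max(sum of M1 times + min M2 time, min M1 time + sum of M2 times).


LB1 = sum(M1 times) + min(M2 times) = 54 + 1 = 55
LB2 = min(M1 times) + sum(M2 times) = 1 + 44 = 45
Lower bound = max(LB1, LB2) = max(55, 45) = 55

55


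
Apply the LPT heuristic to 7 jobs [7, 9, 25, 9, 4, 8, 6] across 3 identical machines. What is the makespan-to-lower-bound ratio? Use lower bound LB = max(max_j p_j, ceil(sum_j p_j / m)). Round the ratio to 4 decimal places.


LPT order: [25, 9, 9, 8, 7, 6, 4]
Machine loads after assignment: [25, 21, 22]
LPT makespan = 25
Lower bound = max(max_job, ceil(total/3)) = max(25, 23) = 25
Ratio = 25 / 25 = 1.0

1.0


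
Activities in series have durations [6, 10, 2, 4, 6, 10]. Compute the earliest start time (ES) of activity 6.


Activity 6 starts after activities 1 through 5 complete.
Predecessor durations: [6, 10, 2, 4, 6]
ES = 6 + 10 + 2 + 4 + 6 = 28

28


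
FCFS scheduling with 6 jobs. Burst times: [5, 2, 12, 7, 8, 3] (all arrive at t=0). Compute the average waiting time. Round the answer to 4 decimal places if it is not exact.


FCFS order (as given): [5, 2, 12, 7, 8, 3]
Waiting times:
  Job 1: wait = 0
  Job 2: wait = 5
  Job 3: wait = 7
  Job 4: wait = 19
  Job 5: wait = 26
  Job 6: wait = 34
Sum of waiting times = 91
Average waiting time = 91/6 = 15.1667

15.1667


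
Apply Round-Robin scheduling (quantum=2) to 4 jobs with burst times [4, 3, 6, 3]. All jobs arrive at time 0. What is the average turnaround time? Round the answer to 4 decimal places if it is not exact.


Time quantum = 2
Execution trace:
  J1 runs 2 units, time = 2
  J2 runs 2 units, time = 4
  J3 runs 2 units, time = 6
  J4 runs 2 units, time = 8
  J1 runs 2 units, time = 10
  J2 runs 1 units, time = 11
  J3 runs 2 units, time = 13
  J4 runs 1 units, time = 14
  J3 runs 2 units, time = 16
Finish times: [10, 11, 16, 14]
Average turnaround = 51/4 = 12.75

12.75


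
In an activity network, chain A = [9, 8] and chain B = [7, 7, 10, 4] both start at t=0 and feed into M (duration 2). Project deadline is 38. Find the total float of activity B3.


Forward pass: ES(B3) = sum of predecessors on chain B = 14
EF = ES + duration = 14 + 10 = 24
Backward pass: LF(M) = deadline = 38; LS(M) = 38 - 2 = 36
LF(B3) = LS(M) - sum(successors on chain B) = 36 - 4 = 32
LS = LF - duration = 32 - 10 = 22
Total float = LS - ES = 22 - 14 = 8

8


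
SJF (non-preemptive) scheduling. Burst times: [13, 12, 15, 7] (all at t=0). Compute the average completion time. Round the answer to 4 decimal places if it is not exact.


SJF order (ascending): [7, 12, 13, 15]
Completion times:
  Job 1: burst=7, C=7
  Job 2: burst=12, C=19
  Job 3: burst=13, C=32
  Job 4: burst=15, C=47
Average completion = 105/4 = 26.25

26.25


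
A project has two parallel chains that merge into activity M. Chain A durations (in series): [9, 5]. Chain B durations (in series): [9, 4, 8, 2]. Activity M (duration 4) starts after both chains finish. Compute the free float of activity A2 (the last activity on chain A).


ES(A2) = sum of predecessors on chain A = 9
EF(A2) = ES + duration = 9 + 5 = 14
Successor of A2 is M. ES(M) = max(sum(A), sum(B)) = max(14, 23) = 23
Free float = ES(successor) - EF(current) = 23 - 14 = 9

9


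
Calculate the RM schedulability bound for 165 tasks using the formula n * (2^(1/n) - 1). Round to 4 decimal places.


Compute 2^(1/165) = 1.0042097281
Subtract 1: 1.0042097281 - 1 = 0.0042097281
Multiply by n: 165 * 0.0042097281 = 0.6946051365
Round to 4 dp: 0.6946

0.6946


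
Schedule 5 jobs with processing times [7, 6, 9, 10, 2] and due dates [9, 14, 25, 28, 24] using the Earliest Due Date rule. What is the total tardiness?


Sort by due date (EDD order): [(7, 9), (6, 14), (2, 24), (9, 25), (10, 28)]
Compute completion times and tardiness:
  Job 1: p=7, d=9, C=7, tardiness=max(0,7-9)=0
  Job 2: p=6, d=14, C=13, tardiness=max(0,13-14)=0
  Job 3: p=2, d=24, C=15, tardiness=max(0,15-24)=0
  Job 4: p=9, d=25, C=24, tardiness=max(0,24-25)=0
  Job 5: p=10, d=28, C=34, tardiness=max(0,34-28)=6
Total tardiness = 6

6


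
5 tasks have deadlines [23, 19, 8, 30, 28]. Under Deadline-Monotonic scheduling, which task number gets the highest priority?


Sort tasks by relative deadline (ascending):
  Task 3: deadline = 8
  Task 2: deadline = 19
  Task 1: deadline = 23
  Task 5: deadline = 28
  Task 4: deadline = 30
Priority order (highest first): [3, 2, 1, 5, 4]
Highest priority task = 3

3


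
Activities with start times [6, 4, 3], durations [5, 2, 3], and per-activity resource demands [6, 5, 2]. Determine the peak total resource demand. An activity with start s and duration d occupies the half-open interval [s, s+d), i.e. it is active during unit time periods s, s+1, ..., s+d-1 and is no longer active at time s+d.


Each activity i is active on [start_i, start_i + duration_i).
Compute total resource usage per time slot:
  t=0: active resources = [], total = 0
  t=1: active resources = [], total = 0
  t=2: active resources = [], total = 0
  t=3: active resources = [2], total = 2
  t=4: active resources = [5, 2], total = 7
  t=5: active resources = [5, 2], total = 7
  t=6: active resources = [6], total = 6
  t=7: active resources = [6], total = 6
  t=8: active resources = [6], total = 6
  t=9: active resources = [6], total = 6
  t=10: active resources = [6], total = 6
Peak resource demand = 7

7


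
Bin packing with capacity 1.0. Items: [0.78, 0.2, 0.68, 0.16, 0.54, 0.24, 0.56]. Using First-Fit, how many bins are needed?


Place items sequentially using First-Fit:
  Item 0.78 -> new Bin 1
  Item 0.2 -> Bin 1 (now 0.98)
  Item 0.68 -> new Bin 2
  Item 0.16 -> Bin 2 (now 0.84)
  Item 0.54 -> new Bin 3
  Item 0.24 -> Bin 3 (now 0.78)
  Item 0.56 -> new Bin 4
Total bins used = 4

4


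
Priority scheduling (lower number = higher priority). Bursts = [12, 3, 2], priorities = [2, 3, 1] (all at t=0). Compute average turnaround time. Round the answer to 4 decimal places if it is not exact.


Sort by priority (ascending = highest first):
Order: [(1, 2), (2, 12), (3, 3)]
Completion times:
  Priority 1, burst=2, C=2
  Priority 2, burst=12, C=14
  Priority 3, burst=3, C=17
Average turnaround = 33/3 = 11.0

11.0


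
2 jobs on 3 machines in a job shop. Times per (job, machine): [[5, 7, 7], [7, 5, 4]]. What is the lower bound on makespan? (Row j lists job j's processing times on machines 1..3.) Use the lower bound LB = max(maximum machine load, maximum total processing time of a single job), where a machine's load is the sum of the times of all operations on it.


Machine loads:
  Machine 1: 5 + 7 = 12
  Machine 2: 7 + 5 = 12
  Machine 3: 7 + 4 = 11
Max machine load = 12
Job totals:
  Job 1: 19
  Job 2: 16
Max job total = 19
Lower bound = max(12, 19) = 19

19


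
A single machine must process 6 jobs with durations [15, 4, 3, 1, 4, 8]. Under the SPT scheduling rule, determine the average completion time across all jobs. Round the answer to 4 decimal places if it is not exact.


Sort jobs by processing time (SPT order): [1, 3, 4, 4, 8, 15]
Compute completion times sequentially:
  Job 1: processing = 1, completes at 1
  Job 2: processing = 3, completes at 4
  Job 3: processing = 4, completes at 8
  Job 4: processing = 4, completes at 12
  Job 5: processing = 8, completes at 20
  Job 6: processing = 15, completes at 35
Sum of completion times = 80
Average completion time = 80/6 = 13.3333

13.3333


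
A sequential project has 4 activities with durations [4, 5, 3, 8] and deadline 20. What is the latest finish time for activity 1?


LF(activity 1) = deadline - sum of successor durations
Successors: activities 2 through 4 with durations [5, 3, 8]
Sum of successor durations = 16
LF = 20 - 16 = 4

4


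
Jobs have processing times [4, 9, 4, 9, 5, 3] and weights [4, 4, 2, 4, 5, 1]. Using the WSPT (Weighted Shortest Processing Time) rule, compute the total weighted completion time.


Compute p/w ratios and sort ascending (WSPT): [(4, 4), (5, 5), (4, 2), (9, 4), (9, 4), (3, 1)]
Compute weighted completion times:
  Job (p=4,w=4): C=4, w*C=4*4=16
  Job (p=5,w=5): C=9, w*C=5*9=45
  Job (p=4,w=2): C=13, w*C=2*13=26
  Job (p=9,w=4): C=22, w*C=4*22=88
  Job (p=9,w=4): C=31, w*C=4*31=124
  Job (p=3,w=1): C=34, w*C=1*34=34
Total weighted completion time = 333

333


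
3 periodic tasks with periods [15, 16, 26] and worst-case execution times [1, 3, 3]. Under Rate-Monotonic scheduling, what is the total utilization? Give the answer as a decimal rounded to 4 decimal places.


Compute individual utilizations (exact fractions):
  Task 1: C/T = 1/15 (approx. 0.0667)
  Task 2: C/T = 3/16 (approx. 0.1875)
  Task 3: C/T = 3/26 (approx. 0.1154)
Total utilization U = 1/15 + 3/16 + 3/26 = 1153/3120
Rounded to 4 decimal places: U = 0.3696
RM (Liu & Layland) bound for 3 tasks = 0.779763; compare with U = 1153/3120 (approx. 0.369551)
U <= bound, so schedulable by RM sufficient condition.

0.3696


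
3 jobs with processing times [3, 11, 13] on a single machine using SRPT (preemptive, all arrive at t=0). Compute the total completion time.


Since all jobs arrive at t=0, SRPT equals SPT ordering.
SPT order: [3, 11, 13]
Completion times:
  Job 1: p=3, C=3
  Job 2: p=11, C=14
  Job 3: p=13, C=27
Total completion time = 3 + 14 + 27 = 44

44


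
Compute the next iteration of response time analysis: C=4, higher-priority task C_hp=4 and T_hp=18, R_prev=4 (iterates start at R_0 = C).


R_next = C + ceil(R_prev / T_hp) * C_hp
ceil(4 / 18) = ceil(0.2222) = 1
Interference = 1 * 4 = 4
R_next = 4 + 4 = 8

8


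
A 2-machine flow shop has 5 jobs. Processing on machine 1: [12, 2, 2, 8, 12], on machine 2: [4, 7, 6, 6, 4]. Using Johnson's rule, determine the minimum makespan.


Apply Johnson's rule:
  Group 1 (a <= b): [(2, 2, 7), (3, 2, 6)]
  Group 2 (a > b): [(4, 8, 6), (1, 12, 4), (5, 12, 4)]
Optimal job order: [2, 3, 4, 1, 5]
Schedule:
  Job 2: M1 done at 2, M2 done at 9
  Job 3: M1 done at 4, M2 done at 15
  Job 4: M1 done at 12, M2 done at 21
  Job 1: M1 done at 24, M2 done at 28
  Job 5: M1 done at 36, M2 done at 40
Makespan = 40

40


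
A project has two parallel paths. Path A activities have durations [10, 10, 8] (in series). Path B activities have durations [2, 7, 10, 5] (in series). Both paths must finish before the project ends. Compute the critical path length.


Path A total = 10 + 10 + 8 = 28
Path B total = 2 + 7 + 10 + 5 = 24
Critical path = longest path = max(28, 24) = 28

28


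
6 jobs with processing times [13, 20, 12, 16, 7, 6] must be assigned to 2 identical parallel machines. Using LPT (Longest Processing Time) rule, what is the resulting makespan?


Sort jobs in decreasing order (LPT): [20, 16, 13, 12, 7, 6]
Assign each job to the least loaded machine:
  Machine 1: jobs [20, 12, 6], load = 38
  Machine 2: jobs [16, 13, 7], load = 36
Makespan = max load = 38

38


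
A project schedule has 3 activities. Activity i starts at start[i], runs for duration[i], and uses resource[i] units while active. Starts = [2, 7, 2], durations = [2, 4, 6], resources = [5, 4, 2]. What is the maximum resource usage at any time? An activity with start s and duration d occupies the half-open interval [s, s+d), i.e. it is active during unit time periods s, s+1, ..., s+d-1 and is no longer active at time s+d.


Each activity i is active on [start_i, start_i + duration_i).
Compute total resource usage per time slot:
  t=0: active resources = [], total = 0
  t=1: active resources = [], total = 0
  t=2: active resources = [5, 2], total = 7
  t=3: active resources = [5, 2], total = 7
  t=4: active resources = [2], total = 2
  t=5: active resources = [2], total = 2
  t=6: active resources = [2], total = 2
  t=7: active resources = [4, 2], total = 6
  t=8: active resources = [4], total = 4
  t=9: active resources = [4], total = 4
  t=10: active resources = [4], total = 4
Peak resource demand = 7

7


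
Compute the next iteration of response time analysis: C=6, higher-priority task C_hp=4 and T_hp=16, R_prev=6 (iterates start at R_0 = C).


R_next = C + ceil(R_prev / T_hp) * C_hp
ceil(6 / 16) = ceil(0.375) = 1
Interference = 1 * 4 = 4
R_next = 6 + 4 = 10

10


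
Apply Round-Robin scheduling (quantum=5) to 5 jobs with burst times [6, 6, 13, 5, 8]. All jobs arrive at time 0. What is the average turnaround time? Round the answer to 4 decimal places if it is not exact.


Time quantum = 5
Execution trace:
  J1 runs 5 units, time = 5
  J2 runs 5 units, time = 10
  J3 runs 5 units, time = 15
  J4 runs 5 units, time = 20
  J5 runs 5 units, time = 25
  J1 runs 1 units, time = 26
  J2 runs 1 units, time = 27
  J3 runs 5 units, time = 32
  J5 runs 3 units, time = 35
  J3 runs 3 units, time = 38
Finish times: [26, 27, 38, 20, 35]
Average turnaround = 146/5 = 29.2

29.2


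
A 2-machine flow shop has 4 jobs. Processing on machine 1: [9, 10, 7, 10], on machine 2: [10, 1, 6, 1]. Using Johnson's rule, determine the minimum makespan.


Apply Johnson's rule:
  Group 1 (a <= b): [(1, 9, 10)]
  Group 2 (a > b): [(3, 7, 6), (2, 10, 1), (4, 10, 1)]
Optimal job order: [1, 3, 2, 4]
Schedule:
  Job 1: M1 done at 9, M2 done at 19
  Job 3: M1 done at 16, M2 done at 25
  Job 2: M1 done at 26, M2 done at 27
  Job 4: M1 done at 36, M2 done at 37
Makespan = 37

37


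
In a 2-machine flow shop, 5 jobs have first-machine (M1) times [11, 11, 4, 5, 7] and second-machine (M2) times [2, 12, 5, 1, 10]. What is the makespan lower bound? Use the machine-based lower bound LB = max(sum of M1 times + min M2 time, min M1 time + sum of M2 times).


LB1 = sum(M1 times) + min(M2 times) = 38 + 1 = 39
LB2 = min(M1 times) + sum(M2 times) = 4 + 30 = 34
Lower bound = max(LB1, LB2) = max(39, 34) = 39

39


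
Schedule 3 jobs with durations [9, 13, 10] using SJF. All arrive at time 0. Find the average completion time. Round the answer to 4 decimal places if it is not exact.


SJF order (ascending): [9, 10, 13]
Completion times:
  Job 1: burst=9, C=9
  Job 2: burst=10, C=19
  Job 3: burst=13, C=32
Average completion = 60/3 = 20.0

20.0


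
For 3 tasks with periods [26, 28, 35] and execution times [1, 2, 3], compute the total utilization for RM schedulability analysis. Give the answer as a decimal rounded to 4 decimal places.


Compute individual utilizations (exact fractions):
  Task 1: C/T = 1/26 (approx. 0.0385)
  Task 2: C/T = 2/28 = 1/14 (approx. 0.0714)
  Task 3: C/T = 3/35 (approx. 0.0857)
Total utilization U = 1/26 + 1/14 + 3/35 = 89/455
Rounded to 4 decimal places: U = 0.1956
RM (Liu & Layland) bound for 3 tasks = 0.779763; compare with U = 89/455 (approx. 0.195604)
U <= bound, so schedulable by RM sufficient condition.

0.1956


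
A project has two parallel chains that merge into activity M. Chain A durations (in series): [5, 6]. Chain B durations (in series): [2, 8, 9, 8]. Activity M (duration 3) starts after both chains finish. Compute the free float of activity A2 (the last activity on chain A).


ES(A2) = sum of predecessors on chain A = 5
EF(A2) = ES + duration = 5 + 6 = 11
Successor of A2 is M. ES(M) = max(sum(A), sum(B)) = max(11, 27) = 27
Free float = ES(successor) - EF(current) = 27 - 11 = 16

16


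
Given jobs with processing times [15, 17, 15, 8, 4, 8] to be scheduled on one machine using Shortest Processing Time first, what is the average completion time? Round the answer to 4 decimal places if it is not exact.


Sort jobs by processing time (SPT order): [4, 8, 8, 15, 15, 17]
Compute completion times sequentially:
  Job 1: processing = 4, completes at 4
  Job 2: processing = 8, completes at 12
  Job 3: processing = 8, completes at 20
  Job 4: processing = 15, completes at 35
  Job 5: processing = 15, completes at 50
  Job 6: processing = 17, completes at 67
Sum of completion times = 188
Average completion time = 188/6 = 31.3333

31.3333


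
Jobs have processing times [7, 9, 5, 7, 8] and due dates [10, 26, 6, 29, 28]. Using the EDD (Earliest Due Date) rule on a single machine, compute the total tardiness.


Sort by due date (EDD order): [(5, 6), (7, 10), (9, 26), (8, 28), (7, 29)]
Compute completion times and tardiness:
  Job 1: p=5, d=6, C=5, tardiness=max(0,5-6)=0
  Job 2: p=7, d=10, C=12, tardiness=max(0,12-10)=2
  Job 3: p=9, d=26, C=21, tardiness=max(0,21-26)=0
  Job 4: p=8, d=28, C=29, tardiness=max(0,29-28)=1
  Job 5: p=7, d=29, C=36, tardiness=max(0,36-29)=7
Total tardiness = 10

10


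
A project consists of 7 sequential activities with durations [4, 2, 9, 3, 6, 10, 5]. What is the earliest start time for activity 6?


Activity 6 starts after activities 1 through 5 complete.
Predecessor durations: [4, 2, 9, 3, 6]
ES = 4 + 2 + 9 + 3 + 6 = 24

24


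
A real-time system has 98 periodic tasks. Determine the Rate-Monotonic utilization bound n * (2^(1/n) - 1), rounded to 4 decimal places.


Compute 2^(1/98) = 1.0070980027
Subtract 1: 1.0070980027 - 1 = 0.0070980027
Multiply by n: 98 * 0.0070980027 = 0.6956042646
Round to 4 dp: 0.6956

0.6956


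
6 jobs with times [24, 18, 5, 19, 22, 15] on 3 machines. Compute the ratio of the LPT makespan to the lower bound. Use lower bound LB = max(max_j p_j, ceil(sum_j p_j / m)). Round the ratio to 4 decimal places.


LPT order: [24, 22, 19, 18, 15, 5]
Machine loads after assignment: [29, 37, 37]
LPT makespan = 37
Lower bound = max(max_job, ceil(total/3)) = max(24, 35) = 35
Ratio = 37 / 35 = 1.0571

1.0571


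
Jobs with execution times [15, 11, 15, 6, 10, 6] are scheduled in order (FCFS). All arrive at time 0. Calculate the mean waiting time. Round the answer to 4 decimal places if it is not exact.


FCFS order (as given): [15, 11, 15, 6, 10, 6]
Waiting times:
  Job 1: wait = 0
  Job 2: wait = 15
  Job 3: wait = 26
  Job 4: wait = 41
  Job 5: wait = 47
  Job 6: wait = 57
Sum of waiting times = 186
Average waiting time = 186/6 = 31.0

31.0


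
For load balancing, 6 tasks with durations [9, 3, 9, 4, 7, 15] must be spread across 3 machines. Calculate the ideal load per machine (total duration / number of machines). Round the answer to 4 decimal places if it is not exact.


Total processing time = 9 + 3 + 9 + 4 + 7 + 15 = 47
Number of machines = 3
Ideal balanced load = 47 / 3 = 15.6667

15.6667


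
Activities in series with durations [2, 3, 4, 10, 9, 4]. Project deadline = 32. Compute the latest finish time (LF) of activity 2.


LF(activity 2) = deadline - sum of successor durations
Successors: activities 3 through 6 with durations [4, 10, 9, 4]
Sum of successor durations = 27
LF = 32 - 27 = 5

5


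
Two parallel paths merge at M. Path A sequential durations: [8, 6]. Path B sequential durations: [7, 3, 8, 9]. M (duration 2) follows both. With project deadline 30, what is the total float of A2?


Forward pass: ES(A2) = sum of predecessors on chain A = 8
EF = ES + duration = 8 + 6 = 14
Backward pass: LF(M) = deadline = 30; LS(M) = 30 - 2 = 28
LF(A2) = LS(M) - sum(successors on chain A) = 28 - 0 = 28
LS = LF - duration = 28 - 6 = 22
Total float = LS - ES = 22 - 8 = 14

14


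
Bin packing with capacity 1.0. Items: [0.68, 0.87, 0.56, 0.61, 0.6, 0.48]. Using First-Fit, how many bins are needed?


Place items sequentially using First-Fit:
  Item 0.68 -> new Bin 1
  Item 0.87 -> new Bin 2
  Item 0.56 -> new Bin 3
  Item 0.61 -> new Bin 4
  Item 0.6 -> new Bin 5
  Item 0.48 -> new Bin 6
Total bins used = 6

6


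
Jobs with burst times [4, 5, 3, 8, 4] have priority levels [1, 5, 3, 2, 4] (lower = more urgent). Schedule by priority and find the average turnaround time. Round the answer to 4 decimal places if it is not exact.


Sort by priority (ascending = highest first):
Order: [(1, 4), (2, 8), (3, 3), (4, 4), (5, 5)]
Completion times:
  Priority 1, burst=4, C=4
  Priority 2, burst=8, C=12
  Priority 3, burst=3, C=15
  Priority 4, burst=4, C=19
  Priority 5, burst=5, C=24
Average turnaround = 74/5 = 14.8

14.8


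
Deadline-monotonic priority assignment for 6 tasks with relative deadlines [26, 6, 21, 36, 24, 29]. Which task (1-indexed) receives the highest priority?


Sort tasks by relative deadline (ascending):
  Task 2: deadline = 6
  Task 3: deadline = 21
  Task 5: deadline = 24
  Task 1: deadline = 26
  Task 6: deadline = 29
  Task 4: deadline = 36
Priority order (highest first): [2, 3, 5, 1, 6, 4]
Highest priority task = 2

2


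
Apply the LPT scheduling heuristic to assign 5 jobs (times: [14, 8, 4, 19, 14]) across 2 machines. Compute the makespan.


Sort jobs in decreasing order (LPT): [19, 14, 14, 8, 4]
Assign each job to the least loaded machine:
  Machine 1: jobs [19, 8, 4], load = 31
  Machine 2: jobs [14, 14], load = 28
Makespan = max load = 31

31


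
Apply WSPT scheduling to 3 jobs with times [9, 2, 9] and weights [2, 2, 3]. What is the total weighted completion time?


Compute p/w ratios and sort ascending (WSPT): [(2, 2), (9, 3), (9, 2)]
Compute weighted completion times:
  Job (p=2,w=2): C=2, w*C=2*2=4
  Job (p=9,w=3): C=11, w*C=3*11=33
  Job (p=9,w=2): C=20, w*C=2*20=40
Total weighted completion time = 77

77


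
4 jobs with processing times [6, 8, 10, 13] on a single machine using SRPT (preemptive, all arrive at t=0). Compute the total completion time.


Since all jobs arrive at t=0, SRPT equals SPT ordering.
SPT order: [6, 8, 10, 13]
Completion times:
  Job 1: p=6, C=6
  Job 2: p=8, C=14
  Job 3: p=10, C=24
  Job 4: p=13, C=37
Total completion time = 6 + 14 + 24 + 37 = 81

81


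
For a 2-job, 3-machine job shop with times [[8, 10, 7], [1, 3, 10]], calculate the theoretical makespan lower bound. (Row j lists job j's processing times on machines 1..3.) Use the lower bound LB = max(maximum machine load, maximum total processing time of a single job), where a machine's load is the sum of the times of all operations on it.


Machine loads:
  Machine 1: 8 + 1 = 9
  Machine 2: 10 + 3 = 13
  Machine 3: 7 + 10 = 17
Max machine load = 17
Job totals:
  Job 1: 25
  Job 2: 14
Max job total = 25
Lower bound = max(17, 25) = 25

25


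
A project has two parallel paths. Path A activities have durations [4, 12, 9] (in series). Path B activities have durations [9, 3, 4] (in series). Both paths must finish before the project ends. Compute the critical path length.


Path A total = 4 + 12 + 9 = 25
Path B total = 9 + 3 + 4 = 16
Critical path = longest path = max(25, 16) = 25

25


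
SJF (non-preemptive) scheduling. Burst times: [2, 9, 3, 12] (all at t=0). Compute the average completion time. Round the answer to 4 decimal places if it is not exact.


SJF order (ascending): [2, 3, 9, 12]
Completion times:
  Job 1: burst=2, C=2
  Job 2: burst=3, C=5
  Job 3: burst=9, C=14
  Job 4: burst=12, C=26
Average completion = 47/4 = 11.75

11.75


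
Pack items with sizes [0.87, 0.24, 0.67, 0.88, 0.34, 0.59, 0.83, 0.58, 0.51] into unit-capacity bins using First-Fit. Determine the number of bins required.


Place items sequentially using First-Fit:
  Item 0.87 -> new Bin 1
  Item 0.24 -> new Bin 2
  Item 0.67 -> Bin 2 (now 0.91)
  Item 0.88 -> new Bin 3
  Item 0.34 -> new Bin 4
  Item 0.59 -> Bin 4 (now 0.93)
  Item 0.83 -> new Bin 5
  Item 0.58 -> new Bin 6
  Item 0.51 -> new Bin 7
Total bins used = 7

7


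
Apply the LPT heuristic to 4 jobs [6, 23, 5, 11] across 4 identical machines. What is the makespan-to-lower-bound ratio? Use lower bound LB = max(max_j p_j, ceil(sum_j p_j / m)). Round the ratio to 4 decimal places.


LPT order: [23, 11, 6, 5]
Machine loads after assignment: [23, 11, 6, 5]
LPT makespan = 23
Lower bound = max(max_job, ceil(total/4)) = max(23, 12) = 23
Ratio = 23 / 23 = 1.0

1.0


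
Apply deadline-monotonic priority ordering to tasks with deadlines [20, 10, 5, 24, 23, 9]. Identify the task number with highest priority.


Sort tasks by relative deadline (ascending):
  Task 3: deadline = 5
  Task 6: deadline = 9
  Task 2: deadline = 10
  Task 1: deadline = 20
  Task 5: deadline = 23
  Task 4: deadline = 24
Priority order (highest first): [3, 6, 2, 1, 5, 4]
Highest priority task = 3

3


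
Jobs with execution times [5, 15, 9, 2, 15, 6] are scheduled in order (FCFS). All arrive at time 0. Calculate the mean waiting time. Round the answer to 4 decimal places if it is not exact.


FCFS order (as given): [5, 15, 9, 2, 15, 6]
Waiting times:
  Job 1: wait = 0
  Job 2: wait = 5
  Job 3: wait = 20
  Job 4: wait = 29
  Job 5: wait = 31
  Job 6: wait = 46
Sum of waiting times = 131
Average waiting time = 131/6 = 21.8333

21.8333


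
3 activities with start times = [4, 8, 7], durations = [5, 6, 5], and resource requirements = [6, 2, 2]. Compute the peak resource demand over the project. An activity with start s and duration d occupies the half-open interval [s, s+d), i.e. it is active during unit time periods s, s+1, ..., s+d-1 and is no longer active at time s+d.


Each activity i is active on [start_i, start_i + duration_i).
Compute total resource usage per time slot:
  t=0: active resources = [], total = 0
  t=1: active resources = [], total = 0
  t=2: active resources = [], total = 0
  t=3: active resources = [], total = 0
  t=4: active resources = [6], total = 6
  t=5: active resources = [6], total = 6
  t=6: active resources = [6], total = 6
  t=7: active resources = [6, 2], total = 8
  t=8: active resources = [6, 2, 2], total = 10
  t=9: active resources = [2, 2], total = 4
  t=10: active resources = [2, 2], total = 4
  t=11: active resources = [2, 2], total = 4
  t=12: active resources = [2], total = 2
  t=13: active resources = [2], total = 2
Peak resource demand = 10

10


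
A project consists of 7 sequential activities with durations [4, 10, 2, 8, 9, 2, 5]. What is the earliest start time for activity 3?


Activity 3 starts after activities 1 through 2 complete.
Predecessor durations: [4, 10]
ES = 4 + 10 = 14

14


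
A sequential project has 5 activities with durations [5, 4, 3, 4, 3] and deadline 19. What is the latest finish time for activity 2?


LF(activity 2) = deadline - sum of successor durations
Successors: activities 3 through 5 with durations [3, 4, 3]
Sum of successor durations = 10
LF = 19 - 10 = 9

9


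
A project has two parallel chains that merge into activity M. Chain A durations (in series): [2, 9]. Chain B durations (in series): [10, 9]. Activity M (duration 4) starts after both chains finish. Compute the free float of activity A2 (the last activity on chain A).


ES(A2) = sum of predecessors on chain A = 2
EF(A2) = ES + duration = 2 + 9 = 11
Successor of A2 is M. ES(M) = max(sum(A), sum(B)) = max(11, 19) = 19
Free float = ES(successor) - EF(current) = 19 - 11 = 8

8


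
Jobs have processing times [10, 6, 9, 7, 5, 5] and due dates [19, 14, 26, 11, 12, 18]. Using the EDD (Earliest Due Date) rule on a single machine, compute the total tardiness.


Sort by due date (EDD order): [(7, 11), (5, 12), (6, 14), (5, 18), (10, 19), (9, 26)]
Compute completion times and tardiness:
  Job 1: p=7, d=11, C=7, tardiness=max(0,7-11)=0
  Job 2: p=5, d=12, C=12, tardiness=max(0,12-12)=0
  Job 3: p=6, d=14, C=18, tardiness=max(0,18-14)=4
  Job 4: p=5, d=18, C=23, tardiness=max(0,23-18)=5
  Job 5: p=10, d=19, C=33, tardiness=max(0,33-19)=14
  Job 6: p=9, d=26, C=42, tardiness=max(0,42-26)=16
Total tardiness = 39

39


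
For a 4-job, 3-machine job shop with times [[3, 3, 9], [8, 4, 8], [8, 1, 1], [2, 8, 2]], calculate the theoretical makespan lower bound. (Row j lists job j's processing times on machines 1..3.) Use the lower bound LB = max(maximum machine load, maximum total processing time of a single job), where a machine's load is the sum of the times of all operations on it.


Machine loads:
  Machine 1: 3 + 8 + 8 + 2 = 21
  Machine 2: 3 + 4 + 1 + 8 = 16
  Machine 3: 9 + 8 + 1 + 2 = 20
Max machine load = 21
Job totals:
  Job 1: 15
  Job 2: 20
  Job 3: 10
  Job 4: 12
Max job total = 20
Lower bound = max(21, 20) = 21

21


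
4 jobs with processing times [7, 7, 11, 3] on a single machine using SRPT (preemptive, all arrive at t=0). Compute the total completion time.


Since all jobs arrive at t=0, SRPT equals SPT ordering.
SPT order: [3, 7, 7, 11]
Completion times:
  Job 1: p=3, C=3
  Job 2: p=7, C=10
  Job 3: p=7, C=17
  Job 4: p=11, C=28
Total completion time = 3 + 10 + 17 + 28 = 58

58


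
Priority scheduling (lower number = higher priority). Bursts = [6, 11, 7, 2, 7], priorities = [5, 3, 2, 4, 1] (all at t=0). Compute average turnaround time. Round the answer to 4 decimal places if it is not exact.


Sort by priority (ascending = highest first):
Order: [(1, 7), (2, 7), (3, 11), (4, 2), (5, 6)]
Completion times:
  Priority 1, burst=7, C=7
  Priority 2, burst=7, C=14
  Priority 3, burst=11, C=25
  Priority 4, burst=2, C=27
  Priority 5, burst=6, C=33
Average turnaround = 106/5 = 21.2

21.2


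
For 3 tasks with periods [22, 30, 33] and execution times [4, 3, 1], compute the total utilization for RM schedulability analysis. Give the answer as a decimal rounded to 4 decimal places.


Compute individual utilizations (exact fractions):
  Task 1: C/T = 4/22 = 2/11 (approx. 0.1818)
  Task 2: C/T = 3/30 = 1/10 (approx. 0.1)
  Task 3: C/T = 1/33 (approx. 0.0303)
Total utilization U = 2/11 + 1/10 + 1/33 = 103/330
Rounded to 4 decimal places: U = 0.3121
RM (Liu & Layland) bound for 3 tasks = 0.779763; compare with U = 103/330 (approx. 0.312121)
U <= bound, so schedulable by RM sufficient condition.

0.3121


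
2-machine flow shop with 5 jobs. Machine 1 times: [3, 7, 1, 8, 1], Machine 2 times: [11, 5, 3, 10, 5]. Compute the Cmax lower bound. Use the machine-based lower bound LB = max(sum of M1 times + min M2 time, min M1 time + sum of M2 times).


LB1 = sum(M1 times) + min(M2 times) = 20 + 3 = 23
LB2 = min(M1 times) + sum(M2 times) = 1 + 34 = 35
Lower bound = max(LB1, LB2) = max(23, 35) = 35

35


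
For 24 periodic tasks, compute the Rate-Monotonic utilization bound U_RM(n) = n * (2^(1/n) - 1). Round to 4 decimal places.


Compute 2^(1/24) = 1.0293022366
Subtract 1: 1.0293022366 - 1 = 0.0293022366
Multiply by n: 24 * 0.0293022366 = 0.7032536784
Round to 4 dp: 0.7033

0.7033


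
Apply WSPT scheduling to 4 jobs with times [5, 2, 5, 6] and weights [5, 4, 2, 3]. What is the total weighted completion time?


Compute p/w ratios and sort ascending (WSPT): [(2, 4), (5, 5), (6, 3), (5, 2)]
Compute weighted completion times:
  Job (p=2,w=4): C=2, w*C=4*2=8
  Job (p=5,w=5): C=7, w*C=5*7=35
  Job (p=6,w=3): C=13, w*C=3*13=39
  Job (p=5,w=2): C=18, w*C=2*18=36
Total weighted completion time = 118

118


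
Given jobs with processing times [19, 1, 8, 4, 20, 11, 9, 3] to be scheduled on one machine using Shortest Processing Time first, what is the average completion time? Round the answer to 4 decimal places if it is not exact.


Sort jobs by processing time (SPT order): [1, 3, 4, 8, 9, 11, 19, 20]
Compute completion times sequentially:
  Job 1: processing = 1, completes at 1
  Job 2: processing = 3, completes at 4
  Job 3: processing = 4, completes at 8
  Job 4: processing = 8, completes at 16
  Job 5: processing = 9, completes at 25
  Job 6: processing = 11, completes at 36
  Job 7: processing = 19, completes at 55
  Job 8: processing = 20, completes at 75
Sum of completion times = 220
Average completion time = 220/8 = 27.5

27.5


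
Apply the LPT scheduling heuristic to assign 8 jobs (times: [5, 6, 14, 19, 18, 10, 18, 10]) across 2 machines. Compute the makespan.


Sort jobs in decreasing order (LPT): [19, 18, 18, 14, 10, 10, 6, 5]
Assign each job to the least loaded machine:
  Machine 1: jobs [19, 14, 10, 6], load = 49
  Machine 2: jobs [18, 18, 10, 5], load = 51
Makespan = max load = 51

51


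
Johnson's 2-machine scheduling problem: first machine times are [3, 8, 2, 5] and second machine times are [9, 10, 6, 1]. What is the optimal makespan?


Apply Johnson's rule:
  Group 1 (a <= b): [(3, 2, 6), (1, 3, 9), (2, 8, 10)]
  Group 2 (a > b): [(4, 5, 1)]
Optimal job order: [3, 1, 2, 4]
Schedule:
  Job 3: M1 done at 2, M2 done at 8
  Job 1: M1 done at 5, M2 done at 17
  Job 2: M1 done at 13, M2 done at 27
  Job 4: M1 done at 18, M2 done at 28
Makespan = 28

28


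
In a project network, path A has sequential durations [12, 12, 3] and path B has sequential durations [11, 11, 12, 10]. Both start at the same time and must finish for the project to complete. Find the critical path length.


Path A total = 12 + 12 + 3 = 27
Path B total = 11 + 11 + 12 + 10 = 44
Critical path = longest path = max(27, 44) = 44

44


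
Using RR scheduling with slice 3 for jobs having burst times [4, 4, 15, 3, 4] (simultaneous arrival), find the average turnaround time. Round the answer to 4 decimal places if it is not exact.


Time quantum = 3
Execution trace:
  J1 runs 3 units, time = 3
  J2 runs 3 units, time = 6
  J3 runs 3 units, time = 9
  J4 runs 3 units, time = 12
  J5 runs 3 units, time = 15
  J1 runs 1 units, time = 16
  J2 runs 1 units, time = 17
  J3 runs 3 units, time = 20
  J5 runs 1 units, time = 21
  J3 runs 3 units, time = 24
  J3 runs 3 units, time = 27
  J3 runs 3 units, time = 30
Finish times: [16, 17, 30, 12, 21]
Average turnaround = 96/5 = 19.2

19.2


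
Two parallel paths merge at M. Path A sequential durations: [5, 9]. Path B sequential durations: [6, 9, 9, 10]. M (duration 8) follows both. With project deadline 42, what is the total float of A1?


Forward pass: ES(A1) = sum of predecessors on chain A = 0
EF = ES + duration = 0 + 5 = 5
Backward pass: LF(M) = deadline = 42; LS(M) = 42 - 8 = 34
LF(A1) = LS(M) - sum(successors on chain A) = 34 - 9 = 25
LS = LF - duration = 25 - 5 = 20
Total float = LS - ES = 20 - 0 = 20

20


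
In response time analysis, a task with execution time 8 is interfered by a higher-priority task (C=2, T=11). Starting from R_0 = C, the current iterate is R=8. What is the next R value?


R_next = C + ceil(R_prev / T_hp) * C_hp
ceil(8 / 11) = ceil(0.7273) = 1
Interference = 1 * 2 = 2
R_next = 8 + 2 = 10

10


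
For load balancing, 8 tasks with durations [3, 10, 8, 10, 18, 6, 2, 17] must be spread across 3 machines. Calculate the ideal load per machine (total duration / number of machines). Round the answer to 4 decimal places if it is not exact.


Total processing time = 3 + 10 + 8 + 10 + 18 + 6 + 2 + 17 = 74
Number of machines = 3
Ideal balanced load = 74 / 3 = 24.6667

24.6667


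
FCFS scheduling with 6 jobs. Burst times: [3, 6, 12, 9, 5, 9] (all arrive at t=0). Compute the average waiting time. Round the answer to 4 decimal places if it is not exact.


FCFS order (as given): [3, 6, 12, 9, 5, 9]
Waiting times:
  Job 1: wait = 0
  Job 2: wait = 3
  Job 3: wait = 9
  Job 4: wait = 21
  Job 5: wait = 30
  Job 6: wait = 35
Sum of waiting times = 98
Average waiting time = 98/6 = 16.3333

16.3333


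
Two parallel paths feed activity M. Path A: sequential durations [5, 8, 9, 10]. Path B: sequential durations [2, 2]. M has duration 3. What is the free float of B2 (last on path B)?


ES(B2) = sum of predecessors on chain B = 2
EF(B2) = ES + duration = 2 + 2 = 4
Successor of B2 is M. ES(M) = max(sum(A), sum(B)) = max(32, 4) = 32
Free float = ES(successor) - EF(current) = 32 - 4 = 28

28


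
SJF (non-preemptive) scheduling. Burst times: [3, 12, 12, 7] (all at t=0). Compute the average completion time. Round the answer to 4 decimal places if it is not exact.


SJF order (ascending): [3, 7, 12, 12]
Completion times:
  Job 1: burst=3, C=3
  Job 2: burst=7, C=10
  Job 3: burst=12, C=22
  Job 4: burst=12, C=34
Average completion = 69/4 = 17.25

17.25


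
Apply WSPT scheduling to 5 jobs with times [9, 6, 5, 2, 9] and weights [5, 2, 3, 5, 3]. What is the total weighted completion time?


Compute p/w ratios and sort ascending (WSPT): [(2, 5), (5, 3), (9, 5), (6, 2), (9, 3)]
Compute weighted completion times:
  Job (p=2,w=5): C=2, w*C=5*2=10
  Job (p=5,w=3): C=7, w*C=3*7=21
  Job (p=9,w=5): C=16, w*C=5*16=80
  Job (p=6,w=2): C=22, w*C=2*22=44
  Job (p=9,w=3): C=31, w*C=3*31=93
Total weighted completion time = 248

248
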